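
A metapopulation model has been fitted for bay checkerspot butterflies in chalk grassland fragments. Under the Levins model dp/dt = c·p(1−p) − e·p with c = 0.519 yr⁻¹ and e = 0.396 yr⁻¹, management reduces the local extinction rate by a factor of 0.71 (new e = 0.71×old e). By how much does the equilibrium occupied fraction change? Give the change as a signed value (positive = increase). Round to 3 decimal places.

0.221

Before: p* = 1 − 0.396/0.519 = 0.2370.
After the change, c = 0.519, e = 0.28116, so p* = 1 − 0.28116/0.519 = 0.4583.
Δp* = 0.4583 − 0.2370 = +0.2213.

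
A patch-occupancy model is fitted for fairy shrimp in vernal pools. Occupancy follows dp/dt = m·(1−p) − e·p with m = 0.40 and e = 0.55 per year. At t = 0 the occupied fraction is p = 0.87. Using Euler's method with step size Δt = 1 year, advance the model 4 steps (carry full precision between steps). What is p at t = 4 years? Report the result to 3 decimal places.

0.421

Update rule: p ← p + [m·(1−p) − e·p]·Δt with Δt = 1.
p: 0.87000 → 0.44350  (Δp = -0.42650)
p: 0.44350 → 0.42217  (Δp = -0.02132)
p: 0.42217 → 0.42111  (Δp = -0.00107)
p: 0.42111 → 0.42106  (Δp = -0.00005)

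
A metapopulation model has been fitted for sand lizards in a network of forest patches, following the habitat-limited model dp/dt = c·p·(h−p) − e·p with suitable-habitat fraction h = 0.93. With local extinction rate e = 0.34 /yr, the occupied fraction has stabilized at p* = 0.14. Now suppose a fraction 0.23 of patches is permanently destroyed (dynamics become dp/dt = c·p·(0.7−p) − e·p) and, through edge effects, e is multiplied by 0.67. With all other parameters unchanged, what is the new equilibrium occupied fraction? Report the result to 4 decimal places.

Balance c(h−p*) = e gives c = e/(0.93 − 0.14000) = 0.34/0.79000 = 0.43038.
New p* = 0.7 − e/c = 0.7 − 0.22780/0.43038 = 0.17070.

0.1707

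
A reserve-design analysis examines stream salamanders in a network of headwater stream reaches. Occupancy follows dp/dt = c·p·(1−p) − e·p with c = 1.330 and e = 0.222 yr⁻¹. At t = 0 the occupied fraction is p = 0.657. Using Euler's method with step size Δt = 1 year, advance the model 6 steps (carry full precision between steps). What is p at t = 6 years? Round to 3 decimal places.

Update rule: p ← p + [c·p·(1−p) − e·p]·Δt with Δt = 1.
p: 0.65700 → 0.81086  (Δp = +0.15386)
p: 0.81086 → 0.83483  (Δp = +0.02396)
p: 0.83483 → 0.83289  (Δp = -0.00194)
p: 0.83289 → 0.83310  (Δp = +0.00021)
p: 0.83310 → 0.83308  (Δp = -0.00002)
p: 0.83308 → 0.83308  (Δp = +0.00000)

0.833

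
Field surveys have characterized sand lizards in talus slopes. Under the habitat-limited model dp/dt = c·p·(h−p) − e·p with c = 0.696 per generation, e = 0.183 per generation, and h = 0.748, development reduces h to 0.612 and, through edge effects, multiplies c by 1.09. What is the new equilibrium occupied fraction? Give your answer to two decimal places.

0.37

Before: p* = h − e/c = 0.748 − 0.183/0.696 = 0.748 − 0.2629 = 0.4851.
After: c = 0.75864, e = 0.183, h = 0.612; p* = 0.612 − 0.183/0.75864 = 0.3708.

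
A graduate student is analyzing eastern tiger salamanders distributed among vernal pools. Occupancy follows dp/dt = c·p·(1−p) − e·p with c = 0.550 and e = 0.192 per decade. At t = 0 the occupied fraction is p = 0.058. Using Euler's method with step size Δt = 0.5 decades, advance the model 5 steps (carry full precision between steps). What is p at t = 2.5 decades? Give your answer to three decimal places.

Update rule: p ← p + [c·p·(1−p) − e·p]·Δt with Δt = 0.5.
step 1: Δp = +0.00946, p = 0.06746
step 2: Δp = +0.01082, p = 0.07828
step 3: Δp = +0.01233, p = 0.09061
step 4: Δp = +0.01396, p = 0.10457
step 5: Δp = +0.01571, p = 0.12028

0.120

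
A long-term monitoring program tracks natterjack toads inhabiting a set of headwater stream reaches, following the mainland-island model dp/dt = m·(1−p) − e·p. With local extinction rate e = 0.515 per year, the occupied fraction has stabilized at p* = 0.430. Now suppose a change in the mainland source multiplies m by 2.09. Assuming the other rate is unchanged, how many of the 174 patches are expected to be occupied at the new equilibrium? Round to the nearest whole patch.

Balance m(1−p*) = e·p* gives m = e·p*/(1−p*) = 0.515×0.43000/0.57000 = 0.38851.
New p* = m/(m+e) = 0.81199/(0.81199+0.51500) = 0.61190.
Expected occupied = 174 × 0.61190 = 106.47 ≈ 106.

106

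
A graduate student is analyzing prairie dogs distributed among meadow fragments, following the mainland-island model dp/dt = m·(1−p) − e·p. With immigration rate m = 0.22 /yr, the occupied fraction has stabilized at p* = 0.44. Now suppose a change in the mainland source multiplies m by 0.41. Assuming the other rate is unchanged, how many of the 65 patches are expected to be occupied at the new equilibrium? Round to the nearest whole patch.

16

Balance m(1−p*) = e·p* gives e = m(1−p*)/p* = 0.22×0.56000/0.44000 = 0.28000.
New p* = m/(m+e) = 0.09020/(0.09020+0.28000) = 0.24365.
Expected occupied = 65 × 0.24365 = 15.84 ≈ 16.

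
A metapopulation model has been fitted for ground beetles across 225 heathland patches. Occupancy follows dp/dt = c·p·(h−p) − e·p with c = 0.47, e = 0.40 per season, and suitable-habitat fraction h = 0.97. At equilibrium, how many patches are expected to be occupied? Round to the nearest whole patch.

27

p* = h − e/c = 0.97 − 0.8511 = 0.1189.
Expected occupied patches = N × p* = 225 × 0.1189 = 26.76 ≈ 27.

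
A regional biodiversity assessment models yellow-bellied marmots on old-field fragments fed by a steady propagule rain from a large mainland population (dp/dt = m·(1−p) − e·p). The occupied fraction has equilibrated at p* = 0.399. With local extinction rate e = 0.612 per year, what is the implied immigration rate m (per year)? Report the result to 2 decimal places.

0.41

At equilibrium m(1−p*) = e·p*, so m = e·p*/(1−p*).
m = 0.612 × 0.399 / 0.6010 = 0.2442/0.6010 = 0.4063.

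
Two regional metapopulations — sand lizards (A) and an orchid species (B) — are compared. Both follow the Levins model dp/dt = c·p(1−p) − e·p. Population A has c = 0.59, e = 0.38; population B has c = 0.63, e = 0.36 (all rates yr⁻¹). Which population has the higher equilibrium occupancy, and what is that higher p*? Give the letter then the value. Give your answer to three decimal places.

B, 0.429

A: p*_A = 1 − 0.38/0.59 = 0.3559.
B: p*_B = 1 − 0.36/0.63 = 0.4286.
B is higher at 0.4286.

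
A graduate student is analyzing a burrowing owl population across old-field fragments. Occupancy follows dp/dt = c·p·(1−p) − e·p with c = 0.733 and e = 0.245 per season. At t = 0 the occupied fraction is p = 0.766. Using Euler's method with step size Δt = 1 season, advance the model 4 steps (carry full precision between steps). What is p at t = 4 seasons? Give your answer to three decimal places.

Update rule: p ← p + [c·p·(1−p) − e·p]·Δt with Δt = 1.
t = 1: p = 0.76600 + (-0.05628) = 0.70972
t = 2: p = 0.70972 + (-0.02287) = 0.68685
t = 3: p = 0.68685 + (-0.01062) = 0.67623
t = 4: p = 0.67623 + (-0.00519) = 0.67104

0.671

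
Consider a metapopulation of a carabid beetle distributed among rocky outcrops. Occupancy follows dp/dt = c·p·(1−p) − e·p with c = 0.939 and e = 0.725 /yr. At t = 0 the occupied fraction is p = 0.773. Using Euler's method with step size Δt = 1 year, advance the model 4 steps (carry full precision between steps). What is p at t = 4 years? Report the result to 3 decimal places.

Update rule: p ← p + [c·p·(1−p) − e·p]·Δt with Δt = 1.
p: 0.77300 → 0.37734  (Δp = -0.39566)
p: 0.37734 → 0.32439  (Δp = -0.05295)
p: 0.32439 → 0.29500  (Δp = -0.02939)
p: 0.29500 → 0.27641  (Δp = -0.01859)

0.276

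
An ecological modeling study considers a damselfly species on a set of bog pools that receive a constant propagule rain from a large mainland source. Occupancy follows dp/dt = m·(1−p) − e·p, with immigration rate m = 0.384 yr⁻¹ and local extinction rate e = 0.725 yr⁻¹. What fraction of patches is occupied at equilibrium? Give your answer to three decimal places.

0.346

Setting dp/dt = 0: m − m·p* = e·p*, so m = (m+e)·p*.
p* = m/(m+e) = 0.384/(0.384+0.725) = 0.384/1.1090 = 0.3463.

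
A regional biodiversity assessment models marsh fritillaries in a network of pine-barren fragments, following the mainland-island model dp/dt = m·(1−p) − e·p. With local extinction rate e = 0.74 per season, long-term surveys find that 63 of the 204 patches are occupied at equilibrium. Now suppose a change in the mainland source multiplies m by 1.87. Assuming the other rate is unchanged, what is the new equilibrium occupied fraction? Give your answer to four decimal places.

Observed p* = 63/204 = 0.30882.
Balance m(1−p*) = e·p* gives m = e·p*/(1−p*) = 0.74×0.30882/0.69118 = 0.33063.
New p* = m/(m+e) = 0.61828/(0.61828+0.74000) = 0.45519.

0.4552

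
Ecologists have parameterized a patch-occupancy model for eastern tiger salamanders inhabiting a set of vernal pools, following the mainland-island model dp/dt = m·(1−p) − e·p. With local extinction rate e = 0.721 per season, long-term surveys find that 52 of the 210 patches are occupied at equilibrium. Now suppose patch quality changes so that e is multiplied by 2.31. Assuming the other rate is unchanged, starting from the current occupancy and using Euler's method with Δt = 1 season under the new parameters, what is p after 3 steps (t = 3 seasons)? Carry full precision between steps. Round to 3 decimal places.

Observed p* = 52/210 = 0.24762.
Balance m(1−p*) = e·p* gives m = e·p*/(1−p*) = 0.721×0.24762/0.75238 = 0.23729.
Starting from p₀ = 0.24762; update p ← p + (dp/dt)·Δt with the new parameters.
  1  |  dp/dt·Δt = -0.233879  |  p_1 = 0.013740
  2  |  dp/dt·Δt = +0.211146  |  p_2 = 0.224886
  3  |  dp/dt·Δt = -0.190623  |  p_3 = 0.034264

0.034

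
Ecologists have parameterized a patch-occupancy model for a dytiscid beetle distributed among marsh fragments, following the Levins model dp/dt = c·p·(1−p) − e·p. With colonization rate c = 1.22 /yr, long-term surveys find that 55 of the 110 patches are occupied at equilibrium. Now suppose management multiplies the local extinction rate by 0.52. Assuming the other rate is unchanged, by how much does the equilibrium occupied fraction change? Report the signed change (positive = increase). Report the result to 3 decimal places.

Observed p* = 55/110 = 0.50000.
Balance c(1−p*) = e gives e = 1.22×(1 − 0.50000) = 0.61000.
New p* = 1 − e/c = 1 − 0.31720/1.22000 = 0.74000.
Δp* = 0.74000 − 0.50000 = +0.24000.

0.240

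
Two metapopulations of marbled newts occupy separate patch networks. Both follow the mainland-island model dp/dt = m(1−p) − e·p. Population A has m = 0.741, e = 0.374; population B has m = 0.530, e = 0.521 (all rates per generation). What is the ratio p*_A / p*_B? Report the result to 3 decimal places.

1.318

A: p*_A = m/(m+e) = 0.741/1.1150 = 0.6646.
B: p*_B = 0.530/1.0510 = 0.5043.
p*_A / p*_B = 0.6646/0.5043 = 1.3179.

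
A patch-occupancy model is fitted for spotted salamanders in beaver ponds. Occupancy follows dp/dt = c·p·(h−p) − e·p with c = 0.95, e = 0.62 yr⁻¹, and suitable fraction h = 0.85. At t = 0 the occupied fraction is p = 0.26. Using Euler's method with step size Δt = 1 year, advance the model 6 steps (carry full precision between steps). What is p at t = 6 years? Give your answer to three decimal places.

Update rule: p ← p + [c·p·(h−p) − e·p]·Δt with Δt = 1.
  1  |  dp/dt·Δt = -0.015470  |  p_1 = 0.244530
  2  |  dp/dt·Δt = -0.010956  |  p_2 = 0.233574
  3  |  dp/dt·Δt = -0.008034  |  p_3 = 0.225540
  4  |  dp/dt·Δt = -0.006036  |  p_4 = 0.219504
  5  |  dp/dt·Δt = -0.004616  |  p_5 = 0.214888
  6  |  dp/dt·Δt = -0.003577  |  p_6 = 0.211312

0.211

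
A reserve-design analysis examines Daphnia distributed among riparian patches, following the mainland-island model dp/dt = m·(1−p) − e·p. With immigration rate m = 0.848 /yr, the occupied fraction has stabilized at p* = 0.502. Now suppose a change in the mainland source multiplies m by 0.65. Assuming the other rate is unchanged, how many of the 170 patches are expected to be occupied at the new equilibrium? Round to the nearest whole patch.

67

Balance m(1−p*) = e·p* gives e = m(1−p*)/p* = 0.848×0.49800/0.50200 = 0.84124.
New p* = m/(m+e) = 0.55120/(0.55120+0.84124) = 0.39585.
Expected occupied = 170 × 0.39585 = 67.29 ≈ 67.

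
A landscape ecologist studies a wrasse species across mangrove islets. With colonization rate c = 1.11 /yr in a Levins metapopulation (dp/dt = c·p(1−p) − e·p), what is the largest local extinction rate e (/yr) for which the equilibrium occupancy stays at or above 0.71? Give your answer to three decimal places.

0.322

1 − e/c ≥ 0.71 ⇒ e ≤ c(1 − 0.71) = 1.11 × 0.2900.
e_max = 0.3219.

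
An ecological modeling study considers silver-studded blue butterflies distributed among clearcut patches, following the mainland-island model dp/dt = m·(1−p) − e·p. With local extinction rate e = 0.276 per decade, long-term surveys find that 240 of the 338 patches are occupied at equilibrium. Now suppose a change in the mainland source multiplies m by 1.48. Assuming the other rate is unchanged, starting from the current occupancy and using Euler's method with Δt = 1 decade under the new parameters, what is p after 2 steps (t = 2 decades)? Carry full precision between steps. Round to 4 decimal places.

Observed p* = 240/338 = 0.71006.
Balance m(1−p*) = e·p* gives m = e·p*/(1−p*) = 0.276×0.71006/0.28994 = 0.67592.
Starting from p₀ = 0.71006; update p ← p + (dp/dt)·Δt with the new parameters.
  1  |  dp/dt·Δt = +0.094069  |  p_1 = 0.804128
  2  |  dp/dt·Δt = -0.025997  |  p_2 = 0.778131

0.7781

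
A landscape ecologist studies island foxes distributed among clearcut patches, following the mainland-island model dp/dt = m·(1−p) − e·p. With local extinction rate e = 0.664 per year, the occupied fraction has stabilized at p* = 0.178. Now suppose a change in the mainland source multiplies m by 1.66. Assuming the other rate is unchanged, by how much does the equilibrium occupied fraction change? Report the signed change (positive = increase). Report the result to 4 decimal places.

Balance m(1−p*) = e·p* gives m = e·p*/(1−p*) = 0.664×0.17800/0.82200 = 0.14379.
New p* = m/(m+e) = 0.23869/(0.23869+0.66400) = 0.26442.
Δp* = 0.26442 − 0.17800 = +0.08642.

0.0864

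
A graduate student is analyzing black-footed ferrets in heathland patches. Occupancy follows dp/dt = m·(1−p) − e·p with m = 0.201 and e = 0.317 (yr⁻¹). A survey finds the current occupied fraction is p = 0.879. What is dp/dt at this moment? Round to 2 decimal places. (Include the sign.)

-0.25

Colonization term: m·(1−p) = 0.201×0.1210 = 0.02432.
Extinction term: e·p = 0.27864.
dp/dt = 0.02432 − 0.27864 = -0.25432.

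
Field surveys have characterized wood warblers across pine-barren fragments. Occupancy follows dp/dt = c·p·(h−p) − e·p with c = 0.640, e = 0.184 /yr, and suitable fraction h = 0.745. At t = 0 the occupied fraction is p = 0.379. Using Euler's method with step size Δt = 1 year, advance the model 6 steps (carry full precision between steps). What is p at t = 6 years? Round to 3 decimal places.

Update rule: p ← p + [c·p·(h−p) − e·p]·Δt with Δt = 1.
p: 0.37900 → 0.39804  (Δp = +0.01904)
p: 0.39804 → 0.41319  (Δp = +0.01515)
p: 0.41319 → 0.42491  (Δp = +0.01172)
p: 0.42491 → 0.43377  (Δp = +0.00886)
p: 0.43377 → 0.44036  (Δp = +0.00659)
p: 0.44036 → 0.44519  (Δp = +0.00483)

0.445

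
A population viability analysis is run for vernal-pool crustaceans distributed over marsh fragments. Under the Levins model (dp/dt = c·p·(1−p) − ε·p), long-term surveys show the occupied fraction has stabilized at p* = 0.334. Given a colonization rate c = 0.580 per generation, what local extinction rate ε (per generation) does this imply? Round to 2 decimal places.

At equilibrium c(1−p*) = ε.
ε = 0.580 × (1 − 0.334) = 0.580 × 0.6660 = 0.3863.

0.39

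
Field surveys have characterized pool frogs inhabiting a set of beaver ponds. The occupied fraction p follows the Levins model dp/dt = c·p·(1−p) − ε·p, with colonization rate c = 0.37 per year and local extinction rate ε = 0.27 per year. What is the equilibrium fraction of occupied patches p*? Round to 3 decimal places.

0.270

At equilibrium, colonization balances extinction: c·p*·(1−p*) = ε·p*.
So p* = 1 − ε/c = 1 − 0.27/0.37 = 1 − 0.7297 = 0.2703.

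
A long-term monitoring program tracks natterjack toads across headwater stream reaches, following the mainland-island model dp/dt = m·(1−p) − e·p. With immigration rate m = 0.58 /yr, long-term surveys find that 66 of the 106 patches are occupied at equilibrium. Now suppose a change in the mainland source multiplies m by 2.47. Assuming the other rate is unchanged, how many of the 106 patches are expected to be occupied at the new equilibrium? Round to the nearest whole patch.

Observed p* = 66/106 = 0.62264.
Balance m(1−p*) = e·p* gives e = m(1−p*)/p* = 0.58×0.37736/0.62264 = 0.35152.
New p* = m/(m+e) = 1.43260/(1.43260+0.35152) = 0.80297.
Expected occupied = 106 × 0.80297 = 85.11 ≈ 85.

85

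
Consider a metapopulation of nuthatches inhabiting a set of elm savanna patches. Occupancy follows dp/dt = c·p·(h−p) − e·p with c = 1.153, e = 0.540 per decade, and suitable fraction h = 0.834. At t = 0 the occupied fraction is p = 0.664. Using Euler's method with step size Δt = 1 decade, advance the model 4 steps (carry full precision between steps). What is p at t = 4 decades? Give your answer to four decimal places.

0.3761

Update rule: p ← p + [c·p·(h−p) − e·p]·Δt with Δt = 1.
step 1: Δp = -0.22841, p = 0.43559
step 2: Δp = -0.03512, p = 0.40047
step 3: Δp = -0.01607, p = 0.38439
step 4: Δp = -0.00830, p = 0.37609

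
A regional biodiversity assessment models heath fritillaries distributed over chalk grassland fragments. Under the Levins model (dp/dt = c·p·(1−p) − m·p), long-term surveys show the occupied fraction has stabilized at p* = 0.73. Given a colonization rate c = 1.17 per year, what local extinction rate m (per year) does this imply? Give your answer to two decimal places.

0.32

At equilibrium c(1−p*) = m.
m = 1.17 × (1 − 0.73) = 1.17 × 0.2700 = 0.3159.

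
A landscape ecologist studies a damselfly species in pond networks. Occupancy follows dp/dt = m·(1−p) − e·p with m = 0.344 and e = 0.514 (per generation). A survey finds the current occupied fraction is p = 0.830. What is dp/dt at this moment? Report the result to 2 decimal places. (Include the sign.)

-0.37

Colonization term: m·(1−p) = 0.344×0.1700 = 0.05848.
Extinction term: e·p = 0.42662.
dp/dt = 0.05848 − 0.42662 = -0.36814.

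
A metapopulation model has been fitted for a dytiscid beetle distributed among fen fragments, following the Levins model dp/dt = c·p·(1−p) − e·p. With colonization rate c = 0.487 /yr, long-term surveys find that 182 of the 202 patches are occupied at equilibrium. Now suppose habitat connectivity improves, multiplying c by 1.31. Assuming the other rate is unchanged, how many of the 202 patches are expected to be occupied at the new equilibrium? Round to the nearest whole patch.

187

Observed p* = 182/202 = 0.90099.
Balance c(1−p*) = e gives e = 0.487×(1 − 0.90099) = 0.04822.
New p* = 1 − e/c = 1 − 0.04822/0.63797 = 0.92442.
Expected occupied = 202 × 0.92442 = 186.73 ≈ 187.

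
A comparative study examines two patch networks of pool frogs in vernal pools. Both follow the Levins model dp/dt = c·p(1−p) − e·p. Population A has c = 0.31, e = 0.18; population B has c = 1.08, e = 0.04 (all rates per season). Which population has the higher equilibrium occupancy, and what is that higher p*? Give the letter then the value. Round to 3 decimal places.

B, 0.963

A: p*_A = 1 − 0.18/0.31 = 0.4194.
B: p*_B = 1 − 0.04/1.08 = 0.9630.
B is higher at 0.9630.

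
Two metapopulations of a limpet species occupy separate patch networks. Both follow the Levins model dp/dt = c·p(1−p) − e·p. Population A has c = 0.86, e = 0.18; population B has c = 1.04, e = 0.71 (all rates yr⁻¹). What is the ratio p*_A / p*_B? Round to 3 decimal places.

A: p*_A = 1 − 0.18/0.86 = 0.7907.
B: p*_B = 1 − 0.71/1.04 = 0.3173.
p*_A / p*_B = 0.7907/0.3173 = 2.4919.

2.492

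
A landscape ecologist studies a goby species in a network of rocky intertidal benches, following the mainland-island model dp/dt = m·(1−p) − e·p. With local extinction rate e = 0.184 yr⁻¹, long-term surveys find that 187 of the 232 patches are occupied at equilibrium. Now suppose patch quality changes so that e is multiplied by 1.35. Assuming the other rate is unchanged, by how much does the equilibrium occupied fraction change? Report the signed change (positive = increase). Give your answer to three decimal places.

-0.051

Observed p* = 187/232 = 0.80603.
Balance m(1−p*) = e·p* gives m = e·p*/(1−p*) = 0.184×0.80603/0.19397 = 0.76460.
New p* = m/(m+e) = 0.76460/(0.76460+0.24840) = 0.75479.
Δp* = 0.75479 − 0.80603 = -0.05124.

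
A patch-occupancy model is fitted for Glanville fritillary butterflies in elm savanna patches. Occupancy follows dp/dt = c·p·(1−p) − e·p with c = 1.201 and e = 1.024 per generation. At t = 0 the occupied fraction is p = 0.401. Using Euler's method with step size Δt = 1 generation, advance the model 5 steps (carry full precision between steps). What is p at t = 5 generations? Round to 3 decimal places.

0.183

Update rule: p ← p + [c·p·(1−p) − e·p]·Δt with Δt = 1.
p: 0.40100 → 0.27885  (Δp = -0.12215)
p: 0.27885 → 0.23482  (Δp = -0.04403)
p: 0.23482 → 0.21016  (Δp = -0.02466)
p: 0.21016 → 0.19431  (Δp = -0.01585)
p: 0.19431 → 0.18336  (Δp = -0.01095)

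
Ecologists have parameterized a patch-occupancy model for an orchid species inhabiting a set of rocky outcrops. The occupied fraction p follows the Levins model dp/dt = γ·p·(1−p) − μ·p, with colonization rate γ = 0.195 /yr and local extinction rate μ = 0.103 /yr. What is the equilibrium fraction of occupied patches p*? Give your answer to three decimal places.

0.472

Setting dp/dt = 0 and dividing through by p* gives γ·(1−p*) = μ.
So p* = 1 − μ/γ = 1 − 0.103/0.195 = 1 − 0.5282 = 0.4718.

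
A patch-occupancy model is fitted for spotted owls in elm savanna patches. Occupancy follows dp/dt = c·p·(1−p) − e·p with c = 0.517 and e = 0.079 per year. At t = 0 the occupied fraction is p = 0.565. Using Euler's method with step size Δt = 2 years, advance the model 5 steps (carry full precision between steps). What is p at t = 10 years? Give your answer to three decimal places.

Update rule: p ← p + [c·p·(1−p) − e·p]·Δt with Δt = 2.
step 1: Δp = +0.16486, p = 0.72986
step 2: Δp = +0.08855, p = 0.81841
step 3: Δp = +0.02436, p = 0.84277
step 4: Δp = +0.00386, p = 0.84663
step 5: Δp = +0.00050, p = 0.84712

0.847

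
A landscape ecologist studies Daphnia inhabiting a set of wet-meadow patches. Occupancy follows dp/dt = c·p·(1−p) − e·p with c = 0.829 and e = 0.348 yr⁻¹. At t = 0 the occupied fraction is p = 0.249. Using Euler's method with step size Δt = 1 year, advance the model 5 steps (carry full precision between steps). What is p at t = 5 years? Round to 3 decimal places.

0.532

Update rule: p ← p + [c·p·(1−p) − e·p]·Δt with Δt = 1.
p: 0.24900 → 0.31737  (Δp = +0.06837)
p: 0.31737 → 0.38653  (Δp = +0.06916)
p: 0.38653 → 0.44859  (Δp = +0.06206)
p: 0.44859 → 0.49754  (Δp = +0.04895)
p: 0.49754 → 0.53164  (Δp = +0.03410)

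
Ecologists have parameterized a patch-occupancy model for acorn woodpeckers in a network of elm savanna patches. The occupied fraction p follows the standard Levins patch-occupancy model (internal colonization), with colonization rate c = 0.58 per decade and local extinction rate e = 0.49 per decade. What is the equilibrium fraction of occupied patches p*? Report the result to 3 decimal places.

0.155

Setting dp/dt = 0 and dividing through by p* gives c·(1−p*) = e.
So p* = 1 − e/c = 1 − 0.49/0.58 = 1 − 0.8448 = 0.1552.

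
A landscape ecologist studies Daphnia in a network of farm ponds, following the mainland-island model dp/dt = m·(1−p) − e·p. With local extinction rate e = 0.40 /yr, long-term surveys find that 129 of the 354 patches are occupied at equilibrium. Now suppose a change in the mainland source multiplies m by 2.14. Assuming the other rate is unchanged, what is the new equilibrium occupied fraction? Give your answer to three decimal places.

0.551

Observed p* = 129/354 = 0.36441.
Balance m(1−p*) = e·p* gives m = e·p*/(1−p*) = 0.40×0.36441/0.63559 = 0.22934.
New p* = m/(m+e) = 0.49079/(0.49079+0.40000) = 0.55096.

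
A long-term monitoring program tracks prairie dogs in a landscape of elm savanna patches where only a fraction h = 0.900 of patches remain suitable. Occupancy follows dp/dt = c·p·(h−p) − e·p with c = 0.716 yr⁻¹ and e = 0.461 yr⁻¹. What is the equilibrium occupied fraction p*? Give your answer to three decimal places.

0.256

Setting dp/dt = 0 and dividing by p* gives c·(h−p*) = e.
So p* = h − e/c = 0.900 − 0.461/0.716 = 0.900 − 0.6439 = 0.2561.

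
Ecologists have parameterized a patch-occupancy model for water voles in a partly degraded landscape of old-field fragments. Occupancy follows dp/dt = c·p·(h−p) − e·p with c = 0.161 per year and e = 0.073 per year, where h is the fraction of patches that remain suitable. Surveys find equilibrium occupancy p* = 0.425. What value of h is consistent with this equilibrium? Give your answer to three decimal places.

At equilibrium c(h−p*) = e, so h = p* + e/c.
h = 0.425 + 0.073/0.161 = 0.425 + 0.4534 = 0.8784.

0.878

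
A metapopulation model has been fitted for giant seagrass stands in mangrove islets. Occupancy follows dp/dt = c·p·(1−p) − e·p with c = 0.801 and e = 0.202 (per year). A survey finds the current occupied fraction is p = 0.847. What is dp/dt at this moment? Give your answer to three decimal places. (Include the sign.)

-0.067

Colonization term: c·p·(1−p) = 0.801×0.847×0.1530 = 0.10380.
Extinction term: e·p = 0.17109.
dp/dt = 0.10380 − 0.17109 = -0.06729.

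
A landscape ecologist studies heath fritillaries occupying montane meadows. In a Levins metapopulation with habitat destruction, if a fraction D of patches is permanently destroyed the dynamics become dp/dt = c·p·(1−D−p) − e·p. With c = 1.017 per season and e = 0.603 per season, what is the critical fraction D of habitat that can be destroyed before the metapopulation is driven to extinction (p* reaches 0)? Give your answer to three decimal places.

The nontrivial equilibrium is p* = (1−D) − e/c; extinction occurs when this hits zero.
So D_crit = 1 − e/c = 1 − 0.603/1.017 = 1 − 0.5929 = 0.4071.
This equals the undisturbed p*, a classic result of Lande's extension.

0.407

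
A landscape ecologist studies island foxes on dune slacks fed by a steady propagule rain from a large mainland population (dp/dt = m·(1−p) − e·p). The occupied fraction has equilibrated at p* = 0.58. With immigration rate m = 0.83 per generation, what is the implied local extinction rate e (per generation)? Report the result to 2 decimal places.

At equilibrium m(1−p*) = e·p*, so e = m(1−p*)/p*.
e = 0.83 × 0.4200 / 0.58 = 0.6010.

0.60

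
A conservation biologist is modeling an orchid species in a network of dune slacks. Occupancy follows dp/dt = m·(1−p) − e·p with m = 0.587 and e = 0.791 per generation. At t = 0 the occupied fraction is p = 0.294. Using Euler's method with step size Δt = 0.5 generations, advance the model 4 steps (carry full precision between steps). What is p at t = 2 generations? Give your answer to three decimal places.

0.425

Update rule: p ← p + [m·(1−p) − e·p]·Δt with Δt = 0.5.
  1  |  dp/dt·Δt = +0.090934  |  p_1 = 0.384934
  2  |  dp/dt·Δt = +0.028280  |  p_2 = 0.413214
  3  |  dp/dt·Δt = +0.008795  |  p_3 = 0.422010
  4  |  dp/dt·Δt = +0.002735  |  p_4 = 0.424745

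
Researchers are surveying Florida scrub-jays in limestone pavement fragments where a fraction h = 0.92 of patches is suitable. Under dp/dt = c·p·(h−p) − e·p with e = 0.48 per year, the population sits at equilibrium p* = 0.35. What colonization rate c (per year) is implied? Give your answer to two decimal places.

At equilibrium c(h−p*) = e, so c = e/(h−p*).
c = 0.48/(0.92 − 0.35) = 0.48/0.5700 = 0.8421.

0.84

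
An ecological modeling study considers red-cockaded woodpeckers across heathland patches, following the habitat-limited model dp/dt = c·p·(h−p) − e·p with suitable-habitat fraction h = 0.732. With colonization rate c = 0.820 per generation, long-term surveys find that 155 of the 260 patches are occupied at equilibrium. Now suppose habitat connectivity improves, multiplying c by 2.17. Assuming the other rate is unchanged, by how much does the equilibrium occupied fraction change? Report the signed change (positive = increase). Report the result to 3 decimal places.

Observed p* = 155/260 = 0.59615.
Balance c(h−p*) = e gives e = 0.820×(0.732 − 0.59615) = 0.11140.
New p* = 0.732 − e/c = 0.732 − 0.11140/1.77940 = 0.66939.
Δp* = 0.66939 − 0.59615 = +0.07324.

0.073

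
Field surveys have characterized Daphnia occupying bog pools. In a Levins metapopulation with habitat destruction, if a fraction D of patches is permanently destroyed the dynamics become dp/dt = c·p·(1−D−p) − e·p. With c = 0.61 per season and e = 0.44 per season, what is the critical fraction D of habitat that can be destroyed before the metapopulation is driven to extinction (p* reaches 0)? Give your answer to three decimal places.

The nontrivial equilibrium is p* = (1−D) − e/c; extinction occurs when this hits zero.
So D_crit = 1 − e/c = 1 − 0.44/0.61 = 1 − 0.7213 = 0.2787.
Note this equals the original equilibrium occupancy — the Levins extinction-debt result.

0.279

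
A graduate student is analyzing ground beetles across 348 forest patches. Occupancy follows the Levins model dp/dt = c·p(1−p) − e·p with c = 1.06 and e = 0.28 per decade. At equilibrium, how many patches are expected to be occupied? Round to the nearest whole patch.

p* = 1 − e/c = 1 − 0.28/1.06 = 0.7358.
Expected occupied patches = N × p* = 348 × 0.7358 = 256.08 ≈ 256.

256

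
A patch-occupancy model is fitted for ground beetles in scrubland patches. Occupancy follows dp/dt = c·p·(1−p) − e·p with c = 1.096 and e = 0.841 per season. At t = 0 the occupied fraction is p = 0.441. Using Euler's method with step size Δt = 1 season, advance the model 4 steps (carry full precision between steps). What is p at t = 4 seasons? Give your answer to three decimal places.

Update rule: p ← p + [c·p·(1−p) − e·p]·Δt with Δt = 1.
step 1: Δp = -0.10070, p = 0.34030
step 2: Δp = -0.04015, p = 0.30016
step 3: Δp = -0.02220, p = 0.27795
step 4: Δp = -0.01380, p = 0.26416

0.264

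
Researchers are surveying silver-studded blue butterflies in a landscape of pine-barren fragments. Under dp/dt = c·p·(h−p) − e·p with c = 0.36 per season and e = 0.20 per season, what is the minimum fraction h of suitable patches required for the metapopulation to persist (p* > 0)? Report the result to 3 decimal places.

0.556

p* = h − e/c is positive only when h > e/c.
h_min = e/c = 0.20/0.36 = 0.5556.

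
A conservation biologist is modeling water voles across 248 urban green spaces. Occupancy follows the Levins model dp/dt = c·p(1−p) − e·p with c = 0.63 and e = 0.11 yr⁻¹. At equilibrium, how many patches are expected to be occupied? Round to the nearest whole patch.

p* = 1 − e/c = 1 − 0.11/0.63 = 0.8254.
Expected occupied patches = N × p* = 248 × 0.8254 = 204.70 ≈ 205.

205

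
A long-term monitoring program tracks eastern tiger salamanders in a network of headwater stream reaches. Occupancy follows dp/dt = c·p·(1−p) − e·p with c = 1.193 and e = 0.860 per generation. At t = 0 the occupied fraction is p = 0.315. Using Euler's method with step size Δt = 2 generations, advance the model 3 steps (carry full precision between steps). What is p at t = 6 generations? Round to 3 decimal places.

Update rule: p ← p + [c·p·(1−p) − e·p]·Δt with Δt = 2.
step 1: Δp = -0.02696, p = 0.28804
step 2: Δp = -0.00612, p = 0.28192
step 3: Δp = -0.00187, p = 0.28004

0.280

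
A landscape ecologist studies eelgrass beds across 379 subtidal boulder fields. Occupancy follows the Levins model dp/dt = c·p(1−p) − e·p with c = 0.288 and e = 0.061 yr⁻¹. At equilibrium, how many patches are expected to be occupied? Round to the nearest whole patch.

p* = 1 − e/c = 1 − 0.061/0.288 = 0.7882.
Expected occupied patches = N × p* = 379 × 0.7882 = 298.73 ≈ 299.

299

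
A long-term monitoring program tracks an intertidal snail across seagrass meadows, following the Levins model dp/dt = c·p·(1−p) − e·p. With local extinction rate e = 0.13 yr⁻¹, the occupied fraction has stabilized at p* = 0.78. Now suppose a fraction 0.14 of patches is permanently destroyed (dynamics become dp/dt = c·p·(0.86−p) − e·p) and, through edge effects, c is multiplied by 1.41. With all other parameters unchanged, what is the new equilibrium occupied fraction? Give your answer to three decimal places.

0.704

Balance c(1−p*) = e gives c = e/(1 − 0.78000) = 0.13/0.22000 = 0.59091.
New p* = 0.86 − e/c = 0.86 − 0.13000/0.83318 = 0.70397.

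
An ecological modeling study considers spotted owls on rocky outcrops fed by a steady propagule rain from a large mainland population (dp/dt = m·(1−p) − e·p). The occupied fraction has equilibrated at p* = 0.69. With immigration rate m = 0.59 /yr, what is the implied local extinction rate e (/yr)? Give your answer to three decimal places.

0.265

At equilibrium m(1−p*) = e·p*, so e = m(1−p*)/p*.
e = 0.59 × 0.3100 / 0.69 = 0.2651.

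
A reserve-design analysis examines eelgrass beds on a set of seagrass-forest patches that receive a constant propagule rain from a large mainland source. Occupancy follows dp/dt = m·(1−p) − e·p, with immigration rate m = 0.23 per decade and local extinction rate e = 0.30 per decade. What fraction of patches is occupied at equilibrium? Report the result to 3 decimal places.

Setting dp/dt = 0: m − m·p* = e·p*, so m = (m+e)·p*.
p* = m/(m+e) = 0.23/(0.23+0.30) = 0.23/0.5300 = 0.4340.

0.434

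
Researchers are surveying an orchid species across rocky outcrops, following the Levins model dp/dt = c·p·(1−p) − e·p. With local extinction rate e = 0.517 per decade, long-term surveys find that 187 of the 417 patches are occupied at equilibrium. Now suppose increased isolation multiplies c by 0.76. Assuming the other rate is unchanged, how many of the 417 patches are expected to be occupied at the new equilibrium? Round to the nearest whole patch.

Observed p* = 187/417 = 0.44844.
Balance c(1−p*) = e gives c = e/(1 − 0.44844) = 0.517/0.55156 = 0.93734.
New p* = 1 − e/c = 1 − 0.51700/0.71238 = 0.27426.
Expected occupied = 417 × 0.27426 = 114.37 ≈ 114.

114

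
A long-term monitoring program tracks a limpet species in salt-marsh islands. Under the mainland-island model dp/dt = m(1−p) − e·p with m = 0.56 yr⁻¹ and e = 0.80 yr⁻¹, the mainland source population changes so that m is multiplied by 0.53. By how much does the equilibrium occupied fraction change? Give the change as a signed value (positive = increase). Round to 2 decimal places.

Before: p* = 0.56/(0.56+0.80) = 0.4118.
After: m = 0.2968, e = 0.8; p* = 0.2968/1.0968 = 0.2706.
Δp* = 0.2706 − 0.4118 = -0.1412.

-0.14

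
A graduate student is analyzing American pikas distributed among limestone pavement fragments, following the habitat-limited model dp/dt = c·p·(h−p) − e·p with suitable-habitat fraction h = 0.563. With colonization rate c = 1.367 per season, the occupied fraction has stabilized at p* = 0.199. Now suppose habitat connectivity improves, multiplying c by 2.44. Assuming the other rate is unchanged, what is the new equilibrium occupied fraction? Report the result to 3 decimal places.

Balance c(h−p*) = e gives e = 1.367×(0.563 − 0.19900) = 0.49759.
New p* = 0.563 − e/c = 0.563 − 0.49759/3.33548 = 0.41382.

0.414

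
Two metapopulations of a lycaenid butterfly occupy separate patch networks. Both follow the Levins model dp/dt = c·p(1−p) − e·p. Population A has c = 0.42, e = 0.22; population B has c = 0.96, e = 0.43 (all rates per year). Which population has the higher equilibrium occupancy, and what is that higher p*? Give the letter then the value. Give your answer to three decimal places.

A: p*_A = 1 − 0.22/0.42 = 0.4762.
B: p*_B = 1 − 0.43/0.96 = 0.5521.
B is higher at 0.5521.

B, 0.552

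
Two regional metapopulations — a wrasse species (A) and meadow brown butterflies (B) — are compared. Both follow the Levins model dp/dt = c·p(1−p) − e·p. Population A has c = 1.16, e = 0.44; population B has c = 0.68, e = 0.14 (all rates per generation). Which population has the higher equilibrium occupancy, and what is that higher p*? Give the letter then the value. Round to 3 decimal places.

B, 0.794

A: p*_A = 1 − 0.44/1.16 = 0.6207.
B: p*_B = 1 − 0.14/0.68 = 0.7941.
B is higher at 0.7941.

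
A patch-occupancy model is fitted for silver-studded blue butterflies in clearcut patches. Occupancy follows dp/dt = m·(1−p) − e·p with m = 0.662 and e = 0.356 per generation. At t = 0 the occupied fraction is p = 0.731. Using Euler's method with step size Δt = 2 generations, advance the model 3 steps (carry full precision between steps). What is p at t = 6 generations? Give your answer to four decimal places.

0.5606

Update rule: p ← p + [m·(1−p) − e·p]·Δt with Δt = 2.
p: 0.73100 → 0.56668  (Δp = -0.16432)
p: 0.56668 → 0.73692  (Δp = +0.17023)
p: 0.73692 → 0.56056  (Δp = -0.17636)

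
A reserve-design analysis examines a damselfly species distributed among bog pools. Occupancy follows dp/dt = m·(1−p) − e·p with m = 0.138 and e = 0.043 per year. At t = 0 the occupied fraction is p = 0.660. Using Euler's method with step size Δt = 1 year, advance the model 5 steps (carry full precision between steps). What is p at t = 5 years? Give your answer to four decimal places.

0.7247

Update rule: p ← p + [m·(1−p) − e·p]·Δt with Δt = 1.
t = 1: p = 0.66000 + (+0.01854) = 0.67854
t = 2: p = 0.67854 + (+0.01518) = 0.69372
t = 3: p = 0.69372 + (+0.01244) = 0.70616
t = 4: p = 0.70616 + (+0.01019) = 0.71635
t = 5: p = 0.71635 + (+0.00834) = 0.72469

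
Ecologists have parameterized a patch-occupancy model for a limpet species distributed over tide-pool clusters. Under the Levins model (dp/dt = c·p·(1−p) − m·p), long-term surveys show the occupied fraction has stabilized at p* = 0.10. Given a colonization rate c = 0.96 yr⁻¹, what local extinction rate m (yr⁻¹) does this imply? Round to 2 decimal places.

At equilibrium c(1−p*) = m.
m = 0.96 × (1 − 0.10) = 0.96 × 0.9000 = 0.8640.

0.86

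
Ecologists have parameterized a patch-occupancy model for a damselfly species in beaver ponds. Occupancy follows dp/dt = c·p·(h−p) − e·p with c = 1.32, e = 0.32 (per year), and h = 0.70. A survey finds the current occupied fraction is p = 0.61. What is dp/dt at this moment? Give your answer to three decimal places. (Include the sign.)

-0.123

Colonization term: c·p·(h−p) = 1.32×0.61×0.0900 = 0.07247.
Extinction term: e·p = 0.19520.
dp/dt = 0.07247 − 0.19520 = -0.12273.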